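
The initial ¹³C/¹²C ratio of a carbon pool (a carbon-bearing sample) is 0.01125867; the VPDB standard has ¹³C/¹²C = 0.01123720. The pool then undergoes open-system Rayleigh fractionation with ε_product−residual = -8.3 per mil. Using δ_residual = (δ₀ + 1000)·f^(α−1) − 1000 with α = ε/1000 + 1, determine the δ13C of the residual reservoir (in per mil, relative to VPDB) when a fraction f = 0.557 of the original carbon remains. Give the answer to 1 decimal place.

δ₀ = (0.01125867/0.01123720 − 1)×1000 = (1.001911 − 1)×1000 = 1.911 per mil
α − 1 = ε/1000 = -0.0083
f^(α−1) = 0.557^(-0.0083) = 1.004869
δ_res = (1.911 + 1000) × 1.004869 − 1000 = 1006.789 − 1000 = 6.79 per mil

6.8 per mil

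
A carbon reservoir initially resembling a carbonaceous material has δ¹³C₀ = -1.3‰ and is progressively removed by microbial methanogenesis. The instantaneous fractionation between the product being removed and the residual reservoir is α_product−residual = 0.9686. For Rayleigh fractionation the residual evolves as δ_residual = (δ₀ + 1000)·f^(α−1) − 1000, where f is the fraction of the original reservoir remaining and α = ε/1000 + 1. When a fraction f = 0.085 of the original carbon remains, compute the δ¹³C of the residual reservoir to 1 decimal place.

79.1‰

Rayleigh residual: δ_res = (δ₀ + 1000)·f^(α−1) − 1000
α − 1 = -0.03140
f^(α−1) = 0.085^(-0.03140) = 1.080479
δ_res = (-1.3 + 1000) × 1.080479 − 1000 = 1079.074 − 1000 = 79.07‰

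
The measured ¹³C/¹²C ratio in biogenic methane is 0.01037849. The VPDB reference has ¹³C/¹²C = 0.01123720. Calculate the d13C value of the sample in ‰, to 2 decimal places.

d13C = (R_sample / R_standard − 1) × 1000
R_sample / R_standard = 0.01037849 / 0.01123720 = 0.923583
d13C = (0.923583 − 1) × 1000 = -76.417‰

-76.42‰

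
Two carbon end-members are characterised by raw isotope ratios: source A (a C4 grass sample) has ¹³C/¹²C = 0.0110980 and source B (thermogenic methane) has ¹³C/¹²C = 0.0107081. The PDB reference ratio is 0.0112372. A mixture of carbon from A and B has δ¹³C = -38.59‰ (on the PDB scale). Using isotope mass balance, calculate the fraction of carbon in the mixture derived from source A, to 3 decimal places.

δ_A = (0.0110980/0.0112372 − 1)×1000 = (0.987613 − 1)×1000 = -12.387‰
δ_B = (0.0107081/0.0112372 − 1)×1000 = (0.952915 − 1)×1000 = -47.085‰
f_A = (δ_mix − δ_B)/(δ_A − δ_B) = (-38.59 − (-47.085))/(-12.387 − (-47.085))
f_A = 8.495 / 34.697 = 0.2448

0.245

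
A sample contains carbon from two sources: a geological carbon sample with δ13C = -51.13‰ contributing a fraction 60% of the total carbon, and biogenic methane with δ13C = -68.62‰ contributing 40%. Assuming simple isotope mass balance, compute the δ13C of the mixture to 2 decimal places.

δ_mix = f_A·δ_A + f_B·δ_B
δ_mix = 0.60 × (-51.13) + 0.40 × (-68.62)
δ_mix = -30.678 + -27.448 = -58.126‰

-58.13‰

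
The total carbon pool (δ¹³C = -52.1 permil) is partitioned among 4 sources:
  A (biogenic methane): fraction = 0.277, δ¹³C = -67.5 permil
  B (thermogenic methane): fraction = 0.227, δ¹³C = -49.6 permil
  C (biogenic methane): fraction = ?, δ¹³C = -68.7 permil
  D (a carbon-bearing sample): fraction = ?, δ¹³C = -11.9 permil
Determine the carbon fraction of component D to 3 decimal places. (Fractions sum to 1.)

0.210

Let f_D and f_C be the unknown fractions; fractions sum to 1 so f_D + f_C = 0.496.
Mass balance: Σ fᵢ·δᵢ = δ_bulk ⇒ f_D·(-11.9) + f_C·(-68.7) = -52.1 − (-29.957) = -22.143
Substitute f_C = 0.496 − f_D:
f_D·(-11.9 − -68.7) = -22.143 − 0.496×(-68.7) = 11.932
f_D = 11.932 / 56.8 = 0.2101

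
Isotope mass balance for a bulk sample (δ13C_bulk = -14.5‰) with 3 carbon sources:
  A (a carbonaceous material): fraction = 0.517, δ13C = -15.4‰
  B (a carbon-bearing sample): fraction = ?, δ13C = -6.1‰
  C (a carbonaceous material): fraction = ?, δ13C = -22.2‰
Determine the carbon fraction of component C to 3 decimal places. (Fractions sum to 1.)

0.223

Let f_C and f_B be the unknown fractions; fractions sum to 1 so f_C + f_B = 0.483.
Mass balance: Σ fᵢ·δᵢ = δ_bulk ⇒ f_C·(-22.2) + f_B·(-6.1) = -14.5 − (-7.962) = -6.538
Substitute f_B = 0.483 − f_C:
f_C·(-22.2 − -6.1) = -6.538 − 0.483×(-6.1) = -3.592
f_C = -3.592 / -16.1 = 0.2231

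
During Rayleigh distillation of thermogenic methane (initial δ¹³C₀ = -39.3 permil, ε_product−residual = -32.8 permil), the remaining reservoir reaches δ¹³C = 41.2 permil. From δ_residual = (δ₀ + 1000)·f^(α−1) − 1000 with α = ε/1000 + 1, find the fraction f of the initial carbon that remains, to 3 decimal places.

0.086

α − 1 = ε/1000 = -0.0328
(δ_res + 1000)/(δ₀ + 1000) = (41.2 + 1000)/(-39.3 + 1000) = 1041.2/960.7 = 1.083793
f = 1.083793^(1/-0.0328) = exp(ln(1.083793)/-0.0328) = exp(0.08047/-0.0328)
f = exp(-2.4533) = 0.0860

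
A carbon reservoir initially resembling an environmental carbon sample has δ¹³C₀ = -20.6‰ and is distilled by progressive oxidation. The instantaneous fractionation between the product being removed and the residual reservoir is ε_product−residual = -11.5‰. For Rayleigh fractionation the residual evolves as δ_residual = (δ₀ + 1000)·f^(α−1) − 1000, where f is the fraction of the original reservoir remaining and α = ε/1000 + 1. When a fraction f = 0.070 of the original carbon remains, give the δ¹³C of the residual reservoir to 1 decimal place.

Rayleigh residual: δ_res = (δ₀ + 1000)·f^(α−1) − 1000
α = ε/1000 + 1 = 0.98850, so α − 1 = -0.01150
f^(α−1) = 0.070^(-0.01150) = 1.031054
δ_res = (-20.6 + 1000) × 1.031054 − 1000 = 1009.814 − 1000 = 9.81‰

9.8‰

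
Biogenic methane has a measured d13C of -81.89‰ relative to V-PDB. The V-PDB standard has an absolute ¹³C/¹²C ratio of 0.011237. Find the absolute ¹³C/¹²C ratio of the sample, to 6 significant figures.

0.0103168

R_sample = R_standard × (d13C/1000 + 1)
R_sample = 0.011237 × (-81.89/1000 + 1) = 0.011237 × 0.918110
R_sample = 0.0103168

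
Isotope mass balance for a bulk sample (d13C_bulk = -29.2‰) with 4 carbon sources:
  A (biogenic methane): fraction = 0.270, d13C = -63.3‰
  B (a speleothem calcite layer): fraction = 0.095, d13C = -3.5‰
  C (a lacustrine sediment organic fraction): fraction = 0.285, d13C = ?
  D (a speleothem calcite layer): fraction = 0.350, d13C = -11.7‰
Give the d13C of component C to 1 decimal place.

-27.0‰

Isotope mass balance: δ_bulk = Σ fᵢ·δᵢ.
-29.2 = 0.270×(-63.3) + 0.095×(-3.5) + 0.285×δ_C + 0.350×(-11.7)
0.285·δ_C = -29.2 − (-21.518) = -7.681
δ_C = -7.681 / 0.285 = -26.95‰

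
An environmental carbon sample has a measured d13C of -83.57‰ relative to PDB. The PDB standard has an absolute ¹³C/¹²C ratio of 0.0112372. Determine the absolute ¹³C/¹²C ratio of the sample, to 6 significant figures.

0.0102981

R_sample = R_standard × (d13C/1000 + 1)
R_sample = 0.0112372 × (-83.57/1000 + 1) = 0.0112372 × 0.916430
R_sample = 0.0102981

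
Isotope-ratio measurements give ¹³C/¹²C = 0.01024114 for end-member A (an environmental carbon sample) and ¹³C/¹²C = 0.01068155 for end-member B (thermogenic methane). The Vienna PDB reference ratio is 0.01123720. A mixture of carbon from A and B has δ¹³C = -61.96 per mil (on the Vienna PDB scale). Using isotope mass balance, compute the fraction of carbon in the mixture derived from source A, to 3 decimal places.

0.319

δ_A = (0.01024114/0.01123720 − 1)×1000 = (0.911360 − 1)×1000 = -88.640 per mil
δ_B = (0.01068155/0.01123720 − 1)×1000 = (0.950553 − 1)×1000 = -49.447 per mil
f_A = (δ_mix − δ_B)/(δ_A − δ_B) = (-61.96 − (-49.447))/(-88.640 − (-49.447))
f_A = -12.513 / -39.192 = 0.3193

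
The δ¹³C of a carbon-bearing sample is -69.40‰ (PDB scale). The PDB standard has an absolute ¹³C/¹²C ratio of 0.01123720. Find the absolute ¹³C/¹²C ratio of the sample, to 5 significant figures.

0.010457

R_sample = R_standard × (δ¹³C/1000 + 1)
R_sample = 0.01123720 × (-69.40/1000 + 1) = 0.01123720 × 0.930600
R_sample = 0.0104573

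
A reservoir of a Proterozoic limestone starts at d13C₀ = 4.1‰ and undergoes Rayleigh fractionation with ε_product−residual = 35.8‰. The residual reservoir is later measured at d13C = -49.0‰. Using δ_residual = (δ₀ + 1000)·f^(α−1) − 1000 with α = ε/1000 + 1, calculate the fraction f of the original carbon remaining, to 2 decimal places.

0.22

α − 1 = ε/1000 = 0.0358
(δ_res + 1000)/(δ₀ + 1000) = (-49.0 + 1000)/(4.1 + 1000) = 951.0/1004.1 = 0.947117
f = 0.947117^(1/0.0358) = exp(ln(0.947117)/0.0358) = exp(-0.05433/0.0358)
f = exp(-1.5177) = 0.2192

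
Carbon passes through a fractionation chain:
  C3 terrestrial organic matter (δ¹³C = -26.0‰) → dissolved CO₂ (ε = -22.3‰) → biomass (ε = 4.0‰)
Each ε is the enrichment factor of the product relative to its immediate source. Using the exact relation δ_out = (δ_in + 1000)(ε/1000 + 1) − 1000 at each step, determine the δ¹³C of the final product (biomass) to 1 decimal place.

-43.9‰

step 1: δ = (-26.00 + 1000)·(-22.3/1000 + 1) − 1000 = -47.72‰
step 2: δ = (-47.72 + 1000)·(4.0/1000 + 1) − 1000 = -43.91‰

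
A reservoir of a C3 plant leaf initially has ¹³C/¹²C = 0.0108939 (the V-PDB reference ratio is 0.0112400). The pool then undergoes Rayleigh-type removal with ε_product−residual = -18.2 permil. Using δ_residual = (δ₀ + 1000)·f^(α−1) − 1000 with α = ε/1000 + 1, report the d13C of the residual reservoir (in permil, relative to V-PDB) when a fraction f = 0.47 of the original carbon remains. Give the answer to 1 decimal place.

-17.4 permil

δ₀ = (0.0108939/0.0112400 − 1)×1000 = (0.969208 − 1)×1000 = -30.792 permil
α − 1 = ε/1000 = -0.0182
f^(α−1) = 0.47^(-0.0182) = 1.013836
δ_res = (-30.792 + 1000) × 1.013836 − 1000 = 982.618 − 1000 = -17.38 permil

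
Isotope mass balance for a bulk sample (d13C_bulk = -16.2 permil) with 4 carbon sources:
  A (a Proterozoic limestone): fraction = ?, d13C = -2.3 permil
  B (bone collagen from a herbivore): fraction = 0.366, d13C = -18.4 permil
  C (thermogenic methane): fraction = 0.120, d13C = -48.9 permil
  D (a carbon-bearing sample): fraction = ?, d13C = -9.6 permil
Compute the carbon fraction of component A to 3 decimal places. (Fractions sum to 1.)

0.183

Let f_A and f_D be the unknown fractions; fractions sum to 1 so f_A + f_D = 0.514.
Mass balance: Σ fᵢ·δᵢ = δ_bulk ⇒ f_A·(-2.3) + f_D·(-9.6) = -16.2 − (-12.602) = -3.598
Substitute f_D = 0.514 − f_A:
f_A·(-2.3 − -9.6) = -3.598 − 0.514×(-9.6) = 1.337
f_A = 1.337 / 7.3 = 0.1831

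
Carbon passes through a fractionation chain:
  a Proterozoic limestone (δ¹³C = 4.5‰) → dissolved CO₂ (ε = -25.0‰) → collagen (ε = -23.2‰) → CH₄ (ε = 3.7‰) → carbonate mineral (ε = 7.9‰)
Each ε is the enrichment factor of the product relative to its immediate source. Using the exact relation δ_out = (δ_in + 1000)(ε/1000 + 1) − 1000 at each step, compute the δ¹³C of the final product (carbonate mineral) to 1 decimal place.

step 1: δ = (4.50 + 1000)·(-25.0/1000 + 1) − 1000 = -20.61‰
step 2: δ = (-20.61 + 1000)·(-23.2/1000 + 1) − 1000 = -43.33‰
step 3: δ = (-43.33 + 1000)·(3.7/1000 + 1) − 1000 = -39.79‰
step 4: δ = (-39.79 + 1000)·(7.9/1000 + 1) − 1000 = -32.21‰

-32.2‰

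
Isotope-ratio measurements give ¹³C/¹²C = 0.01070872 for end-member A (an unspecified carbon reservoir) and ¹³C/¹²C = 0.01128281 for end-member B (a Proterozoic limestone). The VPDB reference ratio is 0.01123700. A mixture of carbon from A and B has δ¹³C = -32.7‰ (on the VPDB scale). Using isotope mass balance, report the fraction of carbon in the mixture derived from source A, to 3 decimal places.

0.720

δ_A = (0.01070872/0.01123700 − 1)×1000 = (0.952987 − 1)×1000 = -47.013‰
δ_B = (0.01128281/0.01123700 − 1)×1000 = (1.004077 − 1)×1000 = 4.077‰
f_A = (δ_mix − δ_B)/(δ_A − δ_B) = (-32.7 − (4.077))/(-47.013 − (4.077))
f_A = -36.777 / -51.089 = 0.7199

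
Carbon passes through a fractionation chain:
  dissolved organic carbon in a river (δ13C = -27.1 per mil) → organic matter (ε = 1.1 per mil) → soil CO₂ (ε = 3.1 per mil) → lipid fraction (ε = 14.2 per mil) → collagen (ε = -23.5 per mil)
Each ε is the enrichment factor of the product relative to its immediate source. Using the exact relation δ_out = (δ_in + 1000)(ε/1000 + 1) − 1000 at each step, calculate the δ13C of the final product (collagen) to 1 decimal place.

-32.4 per mil

step 1: δ = (-27.10 + 1000)·(1.1/1000 + 1) − 1000 = -26.03 per mil
step 2: δ = (-26.03 + 1000)·(3.1/1000 + 1) − 1000 = -23.01 per mil
step 3: δ = (-23.01 + 1000)·(14.2/1000 + 1) − 1000 = -9.14 per mil
step 4: δ = (-9.14 + 1000)·(-23.5/1000 + 1) − 1000 = -32.42 per mil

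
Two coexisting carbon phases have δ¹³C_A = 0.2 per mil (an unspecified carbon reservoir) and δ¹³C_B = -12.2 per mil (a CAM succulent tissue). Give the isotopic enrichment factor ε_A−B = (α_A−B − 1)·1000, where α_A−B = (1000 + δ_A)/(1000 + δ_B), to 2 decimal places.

α_A−B = (1000 + 0.2) / (1000 + -12.2) = 1000.2 / 987.8 = 1.012553
ε_A−B = (1.012553 − 1) × 1000 = 12.553 per mil
(The approximation ε ≈ δ_A − δ_B would give 12.4 per mil.)

12.55 per mil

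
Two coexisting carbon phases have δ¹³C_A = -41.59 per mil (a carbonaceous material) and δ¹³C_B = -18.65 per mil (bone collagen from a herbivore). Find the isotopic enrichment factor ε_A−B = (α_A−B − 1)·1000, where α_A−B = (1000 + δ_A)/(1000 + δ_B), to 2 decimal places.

-23.38 per mil

α_A−B = (1000 + -41.59) / (1000 + -18.65) = 958.41 / 981.35 = 0.976624
ε_A−B = (0.976624 − 1) × 1000 = -23.376 per mil
(The approximation ε ≈ δ_A − δ_B would give -22.94 per mil.)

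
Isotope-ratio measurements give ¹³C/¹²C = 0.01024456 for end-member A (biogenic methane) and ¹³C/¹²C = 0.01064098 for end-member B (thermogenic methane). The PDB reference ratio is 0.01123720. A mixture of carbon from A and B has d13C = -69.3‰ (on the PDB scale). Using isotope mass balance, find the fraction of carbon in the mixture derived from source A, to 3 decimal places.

0.460

δ_A = (0.01024456/0.01123720 − 1)×1000 = (0.911665 − 1)×1000 = -88.335‰
δ_B = (0.01064098/0.01123720 − 1)×1000 = (0.946942 − 1)×1000 = -53.058‰
f_A = (δ_mix − δ_B)/(δ_A − δ_B) = (-69.3 − (-53.058))/(-88.335 − (-53.058))
f_A = -16.242 / -35.277 = 0.4604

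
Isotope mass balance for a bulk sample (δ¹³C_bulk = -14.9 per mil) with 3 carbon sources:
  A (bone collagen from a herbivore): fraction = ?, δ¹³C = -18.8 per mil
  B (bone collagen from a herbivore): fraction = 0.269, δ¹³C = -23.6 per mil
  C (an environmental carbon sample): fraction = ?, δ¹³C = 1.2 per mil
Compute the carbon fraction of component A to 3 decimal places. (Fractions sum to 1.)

Let f_A and f_C be the unknown fractions; fractions sum to 1 so f_A + f_C = 0.731.
Mass balance: Σ fᵢ·δᵢ = δ_bulk ⇒ f_A·(-18.8) + f_C·(1.2) = -14.9 − (-6.348) = -8.552
Substitute f_C = 0.731 − f_A:
f_A·(-18.8 − 1.2) = -8.552 − 0.731×(1.2) = -9.429
f_A = -9.429 / -20.0 = 0.4714

0.471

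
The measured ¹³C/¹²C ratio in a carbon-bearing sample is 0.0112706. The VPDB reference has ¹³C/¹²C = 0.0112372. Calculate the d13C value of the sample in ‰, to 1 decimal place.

3.0‰

d13C = (R_sample / R_standard − 1) × 1000
R_sample / R_standard = 0.0112706 / 0.0112372 = 1.002972
d13C = (1.002972 − 1) × 1000 = 2.97‰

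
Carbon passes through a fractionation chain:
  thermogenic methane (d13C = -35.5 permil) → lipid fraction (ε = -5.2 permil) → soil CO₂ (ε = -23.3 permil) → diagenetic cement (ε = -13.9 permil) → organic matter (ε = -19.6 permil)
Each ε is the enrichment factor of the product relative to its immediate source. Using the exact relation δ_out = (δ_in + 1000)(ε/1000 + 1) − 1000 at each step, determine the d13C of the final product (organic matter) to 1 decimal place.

step 1: δ = (-35.50 + 1000)·(-5.2/1000 + 1) − 1000 = -40.52 permil
step 2: δ = (-40.52 + 1000)·(-23.3/1000 + 1) − 1000 = -62.87 permil
step 3: δ = (-62.87 + 1000)·(-13.9/1000 + 1) − 1000 = -75.90 permil
step 4: δ = (-75.90 + 1000)·(-19.6/1000 + 1) − 1000 = -94.01 permil

-94.0 permil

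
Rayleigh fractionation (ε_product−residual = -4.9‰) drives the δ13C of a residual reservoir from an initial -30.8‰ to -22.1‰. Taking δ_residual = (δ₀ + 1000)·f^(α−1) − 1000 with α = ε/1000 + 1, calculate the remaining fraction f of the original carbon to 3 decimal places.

α − 1 = ε/1000 = -0.0049
(δ_res + 1000)/(δ₀ + 1000) = (-22.1 + 1000)/(-30.8 + 1000) = 977.9/969.2 = 1.008976
f = 1.008976^(1/-0.0049) = exp(ln(1.008976)/-0.0049) = exp(0.00894/-0.0049)
f = exp(-1.8238) = 0.1614

0.161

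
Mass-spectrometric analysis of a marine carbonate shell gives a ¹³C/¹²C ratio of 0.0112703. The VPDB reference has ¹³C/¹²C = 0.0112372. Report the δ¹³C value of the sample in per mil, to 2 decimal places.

δ¹³C = (R_sample / R_standard − 1) × 1000
R_sample / R_standard = 0.0112703 / 0.0112372 = 1.002946
δ¹³C = (1.002946 − 1) × 1000 = 2.946 per mil

2.95 per mil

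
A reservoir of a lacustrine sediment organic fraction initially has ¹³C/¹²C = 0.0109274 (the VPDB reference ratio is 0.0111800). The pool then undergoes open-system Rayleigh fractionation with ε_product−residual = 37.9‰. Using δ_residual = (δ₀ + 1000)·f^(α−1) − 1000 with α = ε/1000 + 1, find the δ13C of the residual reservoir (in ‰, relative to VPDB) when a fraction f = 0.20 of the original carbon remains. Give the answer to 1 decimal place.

δ₀ = (0.0109274/0.0111800 − 1)×1000 = (0.977406 − 1)×1000 = -22.594‰
α − 1 = ε/1000 = 0.0379
f^(α−1) = 0.20^(0.0379) = 0.940825
δ_res = (-22.594 + 1000) × 0.940825 − 1000 = 919.568 − 1000 = -80.43‰

-80.4‰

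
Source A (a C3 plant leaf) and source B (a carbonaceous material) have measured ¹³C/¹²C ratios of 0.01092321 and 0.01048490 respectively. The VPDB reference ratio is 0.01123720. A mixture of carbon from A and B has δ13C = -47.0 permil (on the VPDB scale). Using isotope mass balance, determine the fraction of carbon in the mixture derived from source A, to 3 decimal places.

δ_A = (0.01092321/0.01123720 − 1)×1000 = (0.972058 − 1)×1000 = -27.942 permil
δ_B = (0.01048490/0.01123720 − 1)×1000 = (0.933053 − 1)×1000 = -66.947 permil
f_A = (δ_mix − δ_B)/(δ_A − δ_B) = (-47.0 − (-66.947))/(-27.942 − (-66.947))
f_A = 19.947 / 39.005 = 0.5114

0.511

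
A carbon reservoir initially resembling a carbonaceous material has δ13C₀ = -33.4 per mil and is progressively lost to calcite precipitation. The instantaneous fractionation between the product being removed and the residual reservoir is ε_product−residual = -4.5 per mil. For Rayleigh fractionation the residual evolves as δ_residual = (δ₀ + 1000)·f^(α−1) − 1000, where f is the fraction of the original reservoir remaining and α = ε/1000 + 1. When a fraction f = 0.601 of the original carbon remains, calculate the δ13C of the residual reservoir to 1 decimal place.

-31.2 per mil

Rayleigh residual: δ_res = (δ₀ + 1000)·f^(α−1) − 1000
α = ε/1000 + 1 = 0.99550, so α − 1 = -0.00450
f^(α−1) = 0.601^(-0.00450) = 1.002294
δ_res = (-33.4 + 1000) × 1.002294 − 1000 = 968.817 − 1000 = -31.18 per mil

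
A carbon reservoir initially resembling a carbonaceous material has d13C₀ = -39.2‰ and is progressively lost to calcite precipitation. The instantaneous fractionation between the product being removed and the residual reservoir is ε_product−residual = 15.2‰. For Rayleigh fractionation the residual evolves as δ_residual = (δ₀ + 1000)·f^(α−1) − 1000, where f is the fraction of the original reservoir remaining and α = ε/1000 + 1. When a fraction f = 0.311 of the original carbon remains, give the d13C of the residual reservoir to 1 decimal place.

Rayleigh residual: δ_res = (δ₀ + 1000)·f^(α−1) − 1000
α = ε/1000 + 1 = 1.01520, so α − 1 = 0.01520
f^(α−1) = 0.311^(0.01520) = 0.982404
δ_res = (-39.2 + 1000) × 0.982404 − 1000 = 943.893 − 1000 = -56.11‰

-56.1‰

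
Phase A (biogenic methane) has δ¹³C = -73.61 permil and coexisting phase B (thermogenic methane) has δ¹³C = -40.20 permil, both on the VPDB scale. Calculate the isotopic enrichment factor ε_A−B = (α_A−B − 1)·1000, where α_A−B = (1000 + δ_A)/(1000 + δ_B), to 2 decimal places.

-34.81 permil

α_A−B = (1000 + -73.61) / (1000 + -40.20) = 926.39 / 959.80 = 0.965191
ε_A−B = (0.965191 − 1) × 1000 = -34.809 permil
(The approximation ε ≈ δ_A − δ_B would give -33.41 permil.)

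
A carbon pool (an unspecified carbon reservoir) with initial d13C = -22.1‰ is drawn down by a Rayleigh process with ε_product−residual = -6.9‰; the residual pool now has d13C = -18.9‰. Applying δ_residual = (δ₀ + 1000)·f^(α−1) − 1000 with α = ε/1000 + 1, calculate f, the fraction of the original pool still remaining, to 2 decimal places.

0.62

α − 1 = ε/1000 = -0.0069
(δ_res + 1000)/(δ₀ + 1000) = (-18.9 + 1000)/(-22.1 + 1000) = 981.1/977.9 = 1.003272
f = 1.003272^(1/-0.0069) = exp(ln(1.003272)/-0.0069) = exp(0.00327/-0.0069)
f = exp(-0.4735) = 0.6228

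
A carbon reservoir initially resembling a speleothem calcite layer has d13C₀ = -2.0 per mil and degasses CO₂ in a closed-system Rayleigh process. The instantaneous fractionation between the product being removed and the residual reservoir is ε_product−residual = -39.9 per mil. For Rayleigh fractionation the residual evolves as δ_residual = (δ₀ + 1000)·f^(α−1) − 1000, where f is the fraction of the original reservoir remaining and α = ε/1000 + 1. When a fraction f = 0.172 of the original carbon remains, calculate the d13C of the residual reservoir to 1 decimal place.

70.6 per mil

Rayleigh residual: δ_res = (δ₀ + 1000)·f^(α−1) − 1000
α = ε/1000 + 1 = 0.96010, so α − 1 = -0.03990
f^(α−1) = 0.172^(-0.03990) = 1.072760
δ_res = (-2.0 + 1000) × 1.072760 − 1000 = 1070.614 − 1000 = 70.61 per mil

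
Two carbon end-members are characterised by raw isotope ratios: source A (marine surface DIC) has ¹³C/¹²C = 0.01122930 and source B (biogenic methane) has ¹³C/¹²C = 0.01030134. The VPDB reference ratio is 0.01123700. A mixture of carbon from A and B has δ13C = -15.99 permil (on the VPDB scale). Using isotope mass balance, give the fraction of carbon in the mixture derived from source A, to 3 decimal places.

0.815

δ_A = (0.01122930/0.01123700 − 1)×1000 = (0.999315 − 1)×1000 = -0.685 permil
δ_B = (0.01030134/0.01123700 − 1)×1000 = (0.916734 − 1)×1000 = -83.266 permil
f_A = (δ_mix − δ_B)/(δ_A − δ_B) = (-15.99 − (-83.266))/(-0.685 − (-83.266))
f_A = 67.276 / 82.581 = 0.8147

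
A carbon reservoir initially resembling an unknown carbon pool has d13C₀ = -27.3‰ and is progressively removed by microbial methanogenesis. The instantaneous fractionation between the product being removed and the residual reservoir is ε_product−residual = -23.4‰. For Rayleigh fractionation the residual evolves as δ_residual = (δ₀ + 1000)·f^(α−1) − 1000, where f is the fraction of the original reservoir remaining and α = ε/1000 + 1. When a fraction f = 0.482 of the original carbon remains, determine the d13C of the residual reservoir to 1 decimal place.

-10.5‰

Rayleigh residual: δ_res = (δ₀ + 1000)·f^(α−1) − 1000
α = ε/1000 + 1 = 0.97660, so α − 1 = -0.02340
f^(α−1) = 0.482^(-0.02340) = 1.017224
δ_res = (-27.3 + 1000) × 1.017224 − 1000 = 989.454 − 1000 = -10.55‰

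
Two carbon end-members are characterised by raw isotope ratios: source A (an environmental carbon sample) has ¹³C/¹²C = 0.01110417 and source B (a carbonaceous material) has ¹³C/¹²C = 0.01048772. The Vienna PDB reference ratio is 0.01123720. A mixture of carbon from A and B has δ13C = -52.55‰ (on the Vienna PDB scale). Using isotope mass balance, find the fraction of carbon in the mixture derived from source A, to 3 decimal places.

0.258

δ_A = (0.01110417/0.01123720 − 1)×1000 = (0.988162 − 1)×1000 = -11.838‰
δ_B = (0.01048772/0.01123720 − 1)×1000 = (0.933304 − 1)×1000 = -66.696‰
f_A = (δ_mix − δ_B)/(δ_A − δ_B) = (-52.55 − (-66.696))/(-11.838 − (-66.696))
f_A = 14.146 / 54.858 = 0.2579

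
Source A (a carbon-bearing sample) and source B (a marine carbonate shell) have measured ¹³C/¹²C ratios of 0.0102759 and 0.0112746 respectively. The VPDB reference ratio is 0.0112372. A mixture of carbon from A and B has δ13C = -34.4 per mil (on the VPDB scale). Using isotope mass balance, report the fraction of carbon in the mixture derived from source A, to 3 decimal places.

0.425

δ_A = (0.0102759/0.0112372 − 1)×1000 = (0.914454 − 1)×1000 = -85.546 per mil
δ_B = (0.0112746/0.0112372 − 1)×1000 = (1.003328 − 1)×1000 = 3.328 per mil
f_A = (δ_mix − δ_B)/(δ_A − δ_B) = (-34.4 − (3.328))/(-85.546 − (3.328))
f_A = -37.728 / -88.874 = 0.4245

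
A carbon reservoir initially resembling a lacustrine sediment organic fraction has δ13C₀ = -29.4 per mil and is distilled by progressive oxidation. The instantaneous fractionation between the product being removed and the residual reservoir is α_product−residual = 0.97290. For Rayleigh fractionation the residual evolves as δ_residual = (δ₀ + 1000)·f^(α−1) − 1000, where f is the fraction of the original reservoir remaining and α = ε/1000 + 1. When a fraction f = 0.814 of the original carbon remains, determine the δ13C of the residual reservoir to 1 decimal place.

-24.0 per mil

Rayleigh residual: δ_res = (δ₀ + 1000)·f^(α−1) − 1000
α − 1 = -0.02710
f^(α−1) = 0.814^(-0.02710) = 1.005593
δ_res = (-29.4 + 1000) × 1.005593 − 1000 = 976.028 − 1000 = -23.97 per mil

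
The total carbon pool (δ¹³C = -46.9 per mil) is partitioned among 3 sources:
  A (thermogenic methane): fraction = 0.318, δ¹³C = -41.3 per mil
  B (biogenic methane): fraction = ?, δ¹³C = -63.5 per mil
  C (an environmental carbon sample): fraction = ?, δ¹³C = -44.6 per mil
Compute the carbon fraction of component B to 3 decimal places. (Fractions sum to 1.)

Let f_B and f_C be the unknown fractions; fractions sum to 1 so f_B + f_C = 0.682.
Mass balance: Σ fᵢ·δᵢ = δ_bulk ⇒ f_B·(-63.5) + f_C·(-44.6) = -46.9 − (-13.133) = -33.767
Substitute f_C = 0.682 − f_B:
f_B·(-63.5 − -44.6) = -33.767 − 0.682×(-44.6) = -3.349
f_B = -3.349 / -18.9 = 0.1772

0.177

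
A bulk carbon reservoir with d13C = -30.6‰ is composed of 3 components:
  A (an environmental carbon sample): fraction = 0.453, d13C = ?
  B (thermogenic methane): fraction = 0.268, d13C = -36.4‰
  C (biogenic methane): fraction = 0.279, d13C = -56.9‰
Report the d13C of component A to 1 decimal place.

-11.0‰

Isotope mass balance: δ_bulk = Σ fᵢ·δᵢ.
-30.6 = 0.453×δ_A + 0.268×(-36.4) + 0.279×(-56.9)
0.453·δ_A = -30.6 − (-25.630) = -4.970
δ_A = -4.970 / 0.453 = -10.97‰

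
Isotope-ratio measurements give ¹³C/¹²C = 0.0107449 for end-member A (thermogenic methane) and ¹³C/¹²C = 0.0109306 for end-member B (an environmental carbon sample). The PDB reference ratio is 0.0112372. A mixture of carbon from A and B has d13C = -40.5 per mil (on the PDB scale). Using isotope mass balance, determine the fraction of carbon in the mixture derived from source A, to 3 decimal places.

0.800

δ_A = (0.0107449/0.0112372 − 1)×1000 = (0.956190 − 1)×1000 = -43.810 per mil
δ_B = (0.0109306/0.0112372 − 1)×1000 = (0.972716 − 1)×1000 = -27.284 per mil
f_A = (δ_mix − δ_B)/(δ_A − δ_B) = (-40.5 − (-27.284))/(-43.810 − (-27.284))
f_A = -13.216 / -16.525 = 0.7997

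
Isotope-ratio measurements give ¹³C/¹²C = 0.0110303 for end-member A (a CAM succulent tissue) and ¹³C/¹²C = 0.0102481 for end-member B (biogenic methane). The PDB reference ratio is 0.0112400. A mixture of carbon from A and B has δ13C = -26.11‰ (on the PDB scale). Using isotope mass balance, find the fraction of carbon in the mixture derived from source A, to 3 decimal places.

0.893

δ_A = (0.0110303/0.0112400 − 1)×1000 = (0.981343 − 1)×1000 = -18.657‰
δ_B = (0.0102481/0.0112400 − 1)×1000 = (0.911753 − 1)×1000 = -88.247‰
f_A = (δ_mix − δ_B)/(δ_A − δ_B) = (-26.11 − (-88.247))/(-18.657 − (-88.247))
f_A = 62.137 / 69.591 = 0.8929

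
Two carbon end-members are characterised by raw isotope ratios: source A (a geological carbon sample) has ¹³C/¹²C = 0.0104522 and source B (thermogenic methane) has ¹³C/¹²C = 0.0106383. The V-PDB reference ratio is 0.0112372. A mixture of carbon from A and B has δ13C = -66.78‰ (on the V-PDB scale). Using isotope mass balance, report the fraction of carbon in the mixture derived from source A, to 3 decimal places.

δ_A = (0.0104522/0.0112372 − 1)×1000 = (0.930143 − 1)×1000 = -69.857‰
δ_B = (0.0106383/0.0112372 − 1)×1000 = (0.946704 − 1)×1000 = -53.296‰
f_A = (δ_mix − δ_B)/(δ_A − δ_B) = (-66.78 − (-53.296))/(-69.857 − (-53.296))
f_A = -13.484 / -16.561 = 0.8142

0.814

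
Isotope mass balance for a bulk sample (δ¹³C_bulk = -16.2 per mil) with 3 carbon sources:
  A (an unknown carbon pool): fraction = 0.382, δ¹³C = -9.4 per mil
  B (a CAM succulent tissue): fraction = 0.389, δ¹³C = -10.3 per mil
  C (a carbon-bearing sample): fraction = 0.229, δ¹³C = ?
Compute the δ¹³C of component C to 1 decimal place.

-37.6 per mil

Isotope mass balance: δ_bulk = Σ fᵢ·δᵢ.
-16.2 = 0.382×(-9.4) + 0.389×(-10.3) + 0.229×δ_C
0.229·δ_C = -16.2 − (-7.598) = -8.602
δ_C = -8.602 / 0.229 = -37.57 per mil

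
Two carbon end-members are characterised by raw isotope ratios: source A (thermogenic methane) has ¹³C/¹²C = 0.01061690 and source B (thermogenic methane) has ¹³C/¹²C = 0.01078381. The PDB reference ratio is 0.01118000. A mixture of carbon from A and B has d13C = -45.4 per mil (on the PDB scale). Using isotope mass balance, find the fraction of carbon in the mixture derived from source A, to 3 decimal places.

0.667

δ_A = (0.01061690/0.01118000 − 1)×1000 = (0.949633 − 1)×1000 = -50.367 per mil
δ_B = (0.01078381/0.01118000 − 1)×1000 = (0.964563 − 1)×1000 = -35.437 per mil
f_A = (δ_mix − δ_B)/(δ_A − δ_B) = (-45.4 − (-35.437))/(-50.367 − (-35.437))
f_A = -9.963 / -14.929 = 0.6673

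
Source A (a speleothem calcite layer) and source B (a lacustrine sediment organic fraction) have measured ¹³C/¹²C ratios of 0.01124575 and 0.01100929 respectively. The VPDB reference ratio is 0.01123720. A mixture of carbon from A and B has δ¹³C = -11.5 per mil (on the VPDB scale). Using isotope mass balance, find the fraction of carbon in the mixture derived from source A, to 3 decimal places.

0.417

δ_A = (0.01124575/0.01123720 − 1)×1000 = (1.000761 − 1)×1000 = 0.761 per mil
δ_B = (0.01100929/0.01123720 − 1)×1000 = (0.979718 − 1)×1000 = -20.282 per mil
f_A = (δ_mix − δ_B)/(δ_A − δ_B) = (-11.5 − (-20.282))/(0.761 − (-20.282))
f_A = 8.782 / 21.043 = 0.4173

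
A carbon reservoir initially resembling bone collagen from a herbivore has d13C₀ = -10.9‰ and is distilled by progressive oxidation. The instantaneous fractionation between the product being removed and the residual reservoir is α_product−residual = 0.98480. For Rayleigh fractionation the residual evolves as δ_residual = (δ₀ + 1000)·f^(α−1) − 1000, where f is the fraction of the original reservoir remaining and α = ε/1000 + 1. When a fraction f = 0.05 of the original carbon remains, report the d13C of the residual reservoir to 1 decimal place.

Rayleigh residual: δ_res = (δ₀ + 1000)·f^(α−1) − 1000
α − 1 = -0.01520
f^(α−1) = 0.05^(-0.01520) = 1.046588
δ_res = (-10.9 + 1000) × 1.046588 − 1000 = 1035.180 − 1000 = 35.18‰

35.2‰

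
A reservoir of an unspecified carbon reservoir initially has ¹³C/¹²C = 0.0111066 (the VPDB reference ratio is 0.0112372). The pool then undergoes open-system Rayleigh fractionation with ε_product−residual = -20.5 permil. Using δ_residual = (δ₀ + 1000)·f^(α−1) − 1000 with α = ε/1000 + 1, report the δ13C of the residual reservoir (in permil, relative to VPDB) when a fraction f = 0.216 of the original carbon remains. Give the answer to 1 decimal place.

19.9 permil

δ₀ = (0.0111066/0.0112372 − 1)×1000 = (0.988378 − 1)×1000 = -11.622 permil
α − 1 = ε/1000 = -0.0205
f^(α−1) = 0.216^(-0.0205) = 1.031914
δ_res = (-11.622 + 1000) × 1.031914 − 1000 = 1019.921 − 1000 = 19.92 permil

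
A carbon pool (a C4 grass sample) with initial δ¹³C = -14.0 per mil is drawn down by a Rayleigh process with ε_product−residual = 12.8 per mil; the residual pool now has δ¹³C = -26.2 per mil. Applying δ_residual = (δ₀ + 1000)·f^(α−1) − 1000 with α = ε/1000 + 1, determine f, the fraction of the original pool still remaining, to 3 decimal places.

0.378

α − 1 = ε/1000 = 0.0128
(δ_res + 1000)/(δ₀ + 1000) = (-26.2 + 1000)/(-14.0 + 1000) = 973.8/986.0 = 0.987627
f = 0.987627^(1/0.0128) = exp(ln(0.987627)/0.0128) = exp(-0.01245/0.0128)
f = exp(-0.9727) = 0.3781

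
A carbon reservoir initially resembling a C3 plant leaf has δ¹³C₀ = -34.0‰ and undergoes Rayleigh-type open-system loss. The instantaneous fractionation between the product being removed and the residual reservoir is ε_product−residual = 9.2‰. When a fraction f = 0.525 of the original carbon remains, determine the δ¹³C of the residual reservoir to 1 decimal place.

-39.7‰

Rayleigh residual: δ_res = (δ₀ + 1000)·f^(α−1) − 1000
α = ε/1000 + 1 = 1.00920, so α − 1 = 0.00920
f^(α−1) = 0.525^(0.00920) = 0.994089
δ_res = (-34.0 + 1000) × 0.994089 − 1000 = 960.290 − 1000 = -39.71‰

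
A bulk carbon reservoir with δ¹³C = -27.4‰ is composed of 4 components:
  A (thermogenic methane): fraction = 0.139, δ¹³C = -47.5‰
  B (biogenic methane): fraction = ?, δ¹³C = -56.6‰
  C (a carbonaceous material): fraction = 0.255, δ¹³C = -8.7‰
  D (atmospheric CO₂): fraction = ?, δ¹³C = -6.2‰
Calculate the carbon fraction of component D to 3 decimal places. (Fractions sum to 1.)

0.312

Let f_D and f_B be the unknown fractions; fractions sum to 1 so f_D + f_B = 0.606.
Mass balance: Σ fᵢ·δᵢ = δ_bulk ⇒ f_D·(-6.2) + f_B·(-56.6) = -27.4 − (-8.821) = -18.579
Substitute f_B = 0.606 − f_D:
f_D·(-6.2 − -56.6) = -18.579 − 0.606×(-56.6) = 15.721
f_D = 15.721 / 50.4 = 0.3119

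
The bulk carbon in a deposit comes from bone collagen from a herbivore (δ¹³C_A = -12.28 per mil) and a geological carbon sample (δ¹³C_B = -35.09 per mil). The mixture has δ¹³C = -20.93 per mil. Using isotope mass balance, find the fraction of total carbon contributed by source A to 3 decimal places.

δ_mix = f_A·δ_A + (1 − f_A)·δ_B  ⇒  f_A = (δ_mix − δ_B)/(δ_A − δ_B)
f_A = (-20.93 − (-35.09)) / (-12.28 − (-35.09))
f_A = 14.16 / 22.81 = 0.6208

0.621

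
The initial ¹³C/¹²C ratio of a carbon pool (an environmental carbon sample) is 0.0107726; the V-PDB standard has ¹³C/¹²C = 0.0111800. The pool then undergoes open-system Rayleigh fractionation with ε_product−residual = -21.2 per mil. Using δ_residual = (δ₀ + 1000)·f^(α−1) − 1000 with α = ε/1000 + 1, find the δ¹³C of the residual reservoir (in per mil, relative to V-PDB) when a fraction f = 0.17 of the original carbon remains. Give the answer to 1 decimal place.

δ₀ = (0.0107726/0.0111800 − 1)×1000 = (0.963560 − 1)×1000 = -36.440 per mil
α − 1 = ε/1000 = -0.0212
f^(α−1) = 0.17^(-0.0212) = 1.038280
δ_res = (-36.440 + 1000) × 1.038280 − 1000 = 1000.445 − 1000 = 0.44 per mil

0.4 per mil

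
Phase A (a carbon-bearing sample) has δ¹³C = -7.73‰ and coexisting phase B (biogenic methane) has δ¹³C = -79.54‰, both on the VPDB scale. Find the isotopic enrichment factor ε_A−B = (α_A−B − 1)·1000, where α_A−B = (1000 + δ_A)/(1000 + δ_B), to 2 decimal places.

78.02‰

α_A−B = (1000 + -7.73) / (1000 + -79.54) = 992.27 / 920.46 = 1.078015
ε_A−B = (1.078015 − 1) × 1000 = 78.015‰
(The approximation ε ≈ δ_A − δ_B would give 71.81‰.)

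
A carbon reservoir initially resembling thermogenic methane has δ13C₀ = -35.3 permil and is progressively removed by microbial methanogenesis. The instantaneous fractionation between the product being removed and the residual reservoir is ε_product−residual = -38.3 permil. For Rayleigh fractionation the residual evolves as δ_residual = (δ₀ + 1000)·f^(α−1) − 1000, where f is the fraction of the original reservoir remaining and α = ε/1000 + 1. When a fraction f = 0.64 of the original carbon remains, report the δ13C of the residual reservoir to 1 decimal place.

-18.7 permil

Rayleigh residual: δ_res = (δ₀ + 1000)·f^(α−1) − 1000
α = ε/1000 + 1 = 0.96170, so α − 1 = -0.03830
f^(α−1) = 0.64^(-0.03830) = 1.017240
δ_res = (-35.3 + 1000) × 1.017240 − 1000 = 981.331 − 1000 = -18.67 permil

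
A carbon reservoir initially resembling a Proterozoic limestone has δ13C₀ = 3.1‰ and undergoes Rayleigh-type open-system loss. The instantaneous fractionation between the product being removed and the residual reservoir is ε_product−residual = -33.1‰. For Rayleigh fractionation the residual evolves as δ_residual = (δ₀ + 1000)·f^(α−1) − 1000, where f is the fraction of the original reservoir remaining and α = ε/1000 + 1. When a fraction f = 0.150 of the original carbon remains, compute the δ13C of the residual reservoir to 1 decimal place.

Rayleigh residual: δ_res = (δ₀ + 1000)·f^(α−1) − 1000
α = ε/1000 + 1 = 0.96690, so α − 1 = -0.03310
f^(α−1) = 0.150^(-0.03310) = 1.064808
δ_res = (3.1 + 1000) × 1.064808 − 1000 = 1068.109 − 1000 = 68.11‰

68.1‰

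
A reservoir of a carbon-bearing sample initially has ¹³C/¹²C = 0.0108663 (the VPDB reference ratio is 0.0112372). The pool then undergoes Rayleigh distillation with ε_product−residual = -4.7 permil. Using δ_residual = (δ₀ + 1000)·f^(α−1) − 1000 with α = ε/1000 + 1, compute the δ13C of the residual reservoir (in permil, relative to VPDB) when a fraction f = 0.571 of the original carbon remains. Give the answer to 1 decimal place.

-30.5 permil

δ₀ = (0.0108663/0.0112372 − 1)×1000 = (0.966994 − 1)×1000 = -33.006 permil
α − 1 = ε/1000 = -0.0047
f^(α−1) = 0.571^(-0.0047) = 1.002637
δ_res = (-33.006 + 1000) × 1.002637 − 1000 = 969.544 − 1000 = -30.46 permil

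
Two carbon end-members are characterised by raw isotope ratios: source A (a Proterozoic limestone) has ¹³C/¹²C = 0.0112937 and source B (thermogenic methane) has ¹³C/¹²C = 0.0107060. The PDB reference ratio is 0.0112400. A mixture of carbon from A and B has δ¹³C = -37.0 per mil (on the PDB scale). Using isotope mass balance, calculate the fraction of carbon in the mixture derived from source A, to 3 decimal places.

0.201

δ_A = (0.0112937/0.0112400 − 1)×1000 = (1.004778 − 1)×1000 = 4.778 per mil
δ_B = (0.0107060/0.0112400 − 1)×1000 = (0.952491 − 1)×1000 = -47.509 per mil
f_A = (δ_mix − δ_B)/(δ_A − δ_B) = (-37.0 − (-47.509))/(4.778 − (-47.509))
f_A = 10.509 / 52.286 = 0.2010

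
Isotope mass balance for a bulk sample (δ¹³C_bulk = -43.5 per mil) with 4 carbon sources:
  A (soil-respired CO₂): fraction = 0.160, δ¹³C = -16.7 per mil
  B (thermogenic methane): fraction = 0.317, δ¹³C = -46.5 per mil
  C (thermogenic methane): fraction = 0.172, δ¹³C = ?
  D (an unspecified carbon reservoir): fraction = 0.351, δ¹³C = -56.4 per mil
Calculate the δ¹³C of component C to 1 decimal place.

Isotope mass balance: δ_bulk = Σ fᵢ·δᵢ.
-43.5 = 0.160×(-16.7) + 0.317×(-46.5) + 0.172×δ_C + 0.351×(-56.4)
0.172·δ_C = -43.5 − (-37.209) = -6.291
δ_C = -6.291 / 0.172 = -36.58 per mil

-36.6 per mil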